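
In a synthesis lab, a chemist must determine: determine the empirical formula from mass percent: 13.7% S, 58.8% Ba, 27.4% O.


Assume 100 g sample. Moles of each element:
  S: 13.7/32.07 = 0.427 mol
  Ba: 58.8/137.33 = 0.428 mol
  O: 27.4/16.0 = 1.712 mol
Divide by smallest (0.427):
  S: 0.427/0.427 = 1.0
  Ba: 0.428/0.427 = 1.0
  O: 1.712/0.427 = 4.01
Empirical formula: BaSO4

BaSO4


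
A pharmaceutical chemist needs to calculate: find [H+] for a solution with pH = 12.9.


[H+] = 10^(-pH) = 10^(-12.9)
= 1.26×10^-13 M

1.26×10^-13 M


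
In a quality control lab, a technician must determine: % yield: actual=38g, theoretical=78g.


% yield = actual/theoretical × 100
= 38/78 × 100
= 48.72%

48.72%


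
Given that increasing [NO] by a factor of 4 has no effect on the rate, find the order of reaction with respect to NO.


rate ∝ [NO]^n
rate ∝ [NO]^0
Order in NO: 0

0


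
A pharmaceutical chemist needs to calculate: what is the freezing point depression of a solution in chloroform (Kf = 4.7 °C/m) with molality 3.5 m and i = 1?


ΔTf = Kf × m × i
= 4.7 × 3.5 × 1
= 16.45 °C

16.45 °C


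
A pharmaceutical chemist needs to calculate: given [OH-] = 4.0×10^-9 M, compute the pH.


pOH = -log10([OH-]) = -log10(4.0×10^-9)
= 9 - log10(4.0) = 8.4
pH = 14 - pOH = 14 - 8.4 = 5.6

5.6


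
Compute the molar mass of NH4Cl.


M(NH4Cl) = 1×14.01 + 4×1.008 + 1×35.45
= 14.01 + 4.03 + 35.45
= 53.49 g/mol

53.49 g/mol


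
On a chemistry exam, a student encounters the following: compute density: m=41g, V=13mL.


ρ = mass/volume
= 41/13
= 3.154 g/mL

3.154 g/mL


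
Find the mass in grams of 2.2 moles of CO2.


M(CO2) = 44.01 g/mol
mass = n × M = 2.2 × 44.01 = 96.82 g

96.82 g


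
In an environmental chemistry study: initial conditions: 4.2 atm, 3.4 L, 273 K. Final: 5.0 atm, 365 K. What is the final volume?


P1V1/T1 = P2V2/T2
V2 = P1V1T2/(T1P2)
= 4.2×3.4×365/(273×5.0)
= 3.818 L

3.818 L


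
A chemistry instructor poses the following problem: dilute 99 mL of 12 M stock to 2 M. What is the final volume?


C1V1 = C2V2
12 × 99 = 2 × V2
V2 = 1188/2 = 594.0 mL

594.0 mL


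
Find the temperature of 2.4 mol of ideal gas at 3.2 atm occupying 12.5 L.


PV = nRT  (R = 0.08206 L·atm/(mol·K))
T = PV/(nR) = 3.2×12.5/(2.4×0.08206)
= 40.00/0.196944
= 203.10 K

203.10 K


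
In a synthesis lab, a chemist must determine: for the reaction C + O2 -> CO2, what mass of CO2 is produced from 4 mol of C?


Mole ratio CO2:C = 1:1
n(CO2) = 4 × 1/1 = 4.000 mol
mass = 4.000 × 44.01 = 176.04 g

176.04 g


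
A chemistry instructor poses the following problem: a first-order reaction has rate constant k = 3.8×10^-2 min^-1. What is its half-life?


t½ = ln2/k = 0.693147/(3.8×10^-2 min^-1)
= 18.24 min

18.24 min


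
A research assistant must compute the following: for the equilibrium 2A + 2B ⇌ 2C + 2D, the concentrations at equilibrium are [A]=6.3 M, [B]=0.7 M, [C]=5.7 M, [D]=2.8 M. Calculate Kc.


Kc = [C]^2[D]^2/([A]^2[B]^2)
= (5.7^2 × 2.8^2)/(6.3^2 × 0.7^2)
= 254.7216/19.4481
= 13.10

13.10


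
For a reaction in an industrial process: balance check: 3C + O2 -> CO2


Equation: 3C + O2 -> CO2
Check atoms: C: 3≠1, O: 2=2
Not balanced

No, not balanced


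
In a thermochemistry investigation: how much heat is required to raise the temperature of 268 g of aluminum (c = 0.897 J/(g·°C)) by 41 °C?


q = mcΔT = 268 × 0.897 × 41
= 9856.24 J

9856.24 J


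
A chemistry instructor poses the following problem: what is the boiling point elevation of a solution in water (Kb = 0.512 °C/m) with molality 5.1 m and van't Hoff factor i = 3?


ΔTb = Kb × m × i
= 0.512 × 5.1 × 3
= 7.8336 °C

7.8336 °C


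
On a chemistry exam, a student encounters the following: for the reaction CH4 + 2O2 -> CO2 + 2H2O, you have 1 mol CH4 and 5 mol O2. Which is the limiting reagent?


Mole ratio available / coefficient:
  CH4: 1/1 = 1.000
  O2: 5/2 = 2.500
Smaller ratio is limiting.

CH4


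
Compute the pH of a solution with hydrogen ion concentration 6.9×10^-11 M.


pH = -log10([H+]) = -log10(6.9×10^-11)
= 11 - log10(6.9)
= 11 - 0.84
= 10.16

10.16


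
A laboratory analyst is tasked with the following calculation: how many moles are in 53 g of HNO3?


M(HNO3) = 63.02 g/mol
n = mass/M = 53/63.02 = 0.841 mol

0.841 mol


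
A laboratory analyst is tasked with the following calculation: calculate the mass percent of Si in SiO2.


M(SiO2) = 1×28.09 + 2×16.0 = 60.09 g/mol
Mass of Si = 1 × 28.09 = 28.09 g/mol
% Si = 28.09/60.09 × 100 = 46.75%

46.75%


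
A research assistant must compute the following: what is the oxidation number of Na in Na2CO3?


Group 1 metal: +1
Oxidation number: +1

+1


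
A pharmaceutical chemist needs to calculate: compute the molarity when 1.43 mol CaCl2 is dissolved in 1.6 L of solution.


M = n/V = 1.43/1.6 = 0.894 mol/L

0.894 M


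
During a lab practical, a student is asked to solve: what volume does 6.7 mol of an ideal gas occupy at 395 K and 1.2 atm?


PV = nRT  (R = 0.08206 L·atm/(mol·K))
V = nRT/P = 6.7×0.08206×395/1.2
= 180.976 L

180.976 L


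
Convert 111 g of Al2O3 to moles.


M(Al2O3) = 101.96 g/mol
n = mass/M = 111/101.96 = 1.0887 mol

1.0887 mol


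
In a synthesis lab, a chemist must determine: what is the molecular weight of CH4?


M(CH4) = 1×12.01 + 4×1.008
= 12.01 + 4.03
= 16.04 g/mol

16.04 g/mol


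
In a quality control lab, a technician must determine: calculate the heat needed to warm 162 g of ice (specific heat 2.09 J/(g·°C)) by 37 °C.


q = mcΔT = 162 × 2.09 × 37
= 12527.46 J

12527.46 J


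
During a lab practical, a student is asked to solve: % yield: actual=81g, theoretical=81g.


% yield = actual/theoretical × 100
= 81/81 × 100
= 100.0%

100.0%


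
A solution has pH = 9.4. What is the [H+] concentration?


[H+] = 10^(-pH) = 10^(-9.4)
= 3.98×10^-10 M

3.98×10^-10 M


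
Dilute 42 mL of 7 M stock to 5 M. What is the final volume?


C1V1 = C2V2
7 × 42 = 5 × V2
V2 = 294/5 = 58.8 mL

58.8 mL


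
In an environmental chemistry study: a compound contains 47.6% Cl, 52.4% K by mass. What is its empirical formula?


Assume 100 g sample. Moles of each element:
  Cl: 47.6/35.45 = 1.343 mol
  K: 52.4/39.1 = 1.34 mol
Divide by smallest (1.34):
  Cl: 1.343/1.34 = 1.0
  K: 1.34/1.34 = 1.0
Empirical formula: KCl

KCl


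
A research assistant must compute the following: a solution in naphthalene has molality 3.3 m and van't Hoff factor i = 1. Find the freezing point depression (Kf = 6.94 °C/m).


ΔTf = Kf × m × i
= 6.94 × 3.3 × 1
= 22.902 °C

22.902 °C


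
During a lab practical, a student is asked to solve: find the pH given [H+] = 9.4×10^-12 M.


pH = -log10([H+]) = -log10(9.4×10^-12)
= 12 - log10(9.4)
= 12 - 0.97
= 11.03

11.03


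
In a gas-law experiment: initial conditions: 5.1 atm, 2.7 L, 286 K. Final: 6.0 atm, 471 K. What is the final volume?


P1V1/T1 = P2V2/T2
V2 = P1V1T2/(T1P2)
= 5.1×2.7×471/(286×6.0)
= 3.78 L

3.78 L


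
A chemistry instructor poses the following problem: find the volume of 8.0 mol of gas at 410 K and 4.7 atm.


PV = nRT  (R = 0.08206 L·atm/(mol·K))
V = nRT/P = 8.0×0.08206×410/4.7
= 57.267 L

57.267 L


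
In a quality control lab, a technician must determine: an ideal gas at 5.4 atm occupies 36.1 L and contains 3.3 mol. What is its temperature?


PV = nRT  (R = 0.08206 L·atm/(mol·K))
T = PV/(nR) = 5.4×36.1/(3.3×0.08206)
= 194.94/0.270798
= 719.87 K

719.87 K


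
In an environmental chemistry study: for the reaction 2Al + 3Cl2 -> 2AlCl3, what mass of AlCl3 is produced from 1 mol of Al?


Mole ratio AlCl3:Al = 2:2
n(AlCl3) = 1 × 2/2 = 1.000 mol
mass = 1.000 × 133.33 = 133.33 g

133.33 g


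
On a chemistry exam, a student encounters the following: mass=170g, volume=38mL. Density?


ρ = mass/volume
= 170/38
= 4.474 g/mL

4.474 g/mL


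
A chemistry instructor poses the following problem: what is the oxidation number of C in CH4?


x + 4(+1) = 0, so x = -4
Oxidation number: -4

-4


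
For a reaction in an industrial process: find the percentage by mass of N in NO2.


M(NO2) = 1×14.01 + 2×16.0 = 46.01 g/mol
Mass of N = 1 × 14.01 = 14.01 g/mol
% N = 14.01/46.01 × 100 = 30.45%

30.45%


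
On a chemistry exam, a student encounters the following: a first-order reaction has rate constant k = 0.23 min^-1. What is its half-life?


t½ = ln2/k = 0.693147/(0.23 min^-1)
= 3.014 min

3.014 min


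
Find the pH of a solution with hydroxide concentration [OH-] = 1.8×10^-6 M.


pOH = -log10([OH-]) = -log10(1.8×10^-6)
= 6 - log10(1.8) = 5.74
pH = 14 - pOH = 14 - 5.74 = 8.26

8.26


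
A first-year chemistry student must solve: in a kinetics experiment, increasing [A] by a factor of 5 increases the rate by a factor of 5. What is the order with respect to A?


rate ∝ [A]^n
5^n = 5 → n = 1
Order in A: 1

1


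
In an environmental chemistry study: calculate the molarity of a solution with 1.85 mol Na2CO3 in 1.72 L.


M = n/V = 1.85/1.72 = 1.076 mol/L

1.076 M


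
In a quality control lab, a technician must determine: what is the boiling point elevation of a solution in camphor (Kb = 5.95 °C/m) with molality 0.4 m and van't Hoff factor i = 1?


ΔTb = Kb × m × i
= 5.95 × 0.4 × 1
= 2.38 °C

2.38 °C


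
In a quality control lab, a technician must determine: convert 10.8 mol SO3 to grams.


M(SO3) = 80.07 g/mol
mass = n × M = 10.8 × 80.07 = 864.76 g

864.76 g


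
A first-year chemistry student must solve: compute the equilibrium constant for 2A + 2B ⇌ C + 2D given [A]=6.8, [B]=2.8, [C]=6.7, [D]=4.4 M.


Kc = [C][D]^2/([A]^2[B]^2)
= (6.7^1 × 4.4^2)/(6.8^2 × 2.8^2)
= 129.712/362.5216
= 0.3578

0.3578


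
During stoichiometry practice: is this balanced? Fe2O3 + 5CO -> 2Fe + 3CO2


Equation: Fe2O3 + 5CO -> 2Fe + 3CO2
Check atoms: C: 5≠3, Fe: 2=2, O: 8≠6
Not balanced

No, not balanced


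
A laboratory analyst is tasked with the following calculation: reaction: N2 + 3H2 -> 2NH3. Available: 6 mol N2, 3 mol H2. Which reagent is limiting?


Mole ratio available / coefficient:
  N2: 6/1 = 6.000
  H2: 3/3 = 1.000
Smaller ratio is limiting.

H2


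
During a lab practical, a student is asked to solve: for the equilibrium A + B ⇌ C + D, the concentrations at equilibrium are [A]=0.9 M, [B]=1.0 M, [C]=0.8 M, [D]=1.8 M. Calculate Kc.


Kc = [C][D]/([A][B])
= (0.8^1 × 1.8^1)/(0.9^1 × 1.0^1)
= 1.44/0.9
= 1.600

1.600


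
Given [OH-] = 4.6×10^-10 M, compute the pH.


pOH = -log10([OH-]) = -log10(4.6×10^-10)
= 10 - log10(4.6) = 9.34
pH = 14 - pOH = 14 - 9.34 = 4.66

4.66


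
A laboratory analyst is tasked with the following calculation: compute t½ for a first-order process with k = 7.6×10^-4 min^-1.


t½ = ln2/k = 0.693147/(7.6×10^-4 min^-1)
= 912.0 min

912.0 min


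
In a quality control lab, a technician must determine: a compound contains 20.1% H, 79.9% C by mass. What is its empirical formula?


Assume 100 g sample. Moles of each element:
  H: 20.1/1.008 = 19.94 mol
  C: 79.9/12.01 = 6.653 mol
Divide by smallest (6.653):
  H: 19.94/6.653 = 3.0
  C: 6.653/6.653 = 1.0
Empirical formula: CH3

CH3


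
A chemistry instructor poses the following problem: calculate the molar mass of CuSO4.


M(CuSO4) = 1×63.55 + 1×32.07 + 4×16.0
= 63.55 + 32.07 + 64.0
= 159.62 g/mol

159.62 g/mol


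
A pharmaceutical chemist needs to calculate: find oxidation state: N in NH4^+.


x + 4(+1) = +1, so x = -3
Oxidation number: -3

-3


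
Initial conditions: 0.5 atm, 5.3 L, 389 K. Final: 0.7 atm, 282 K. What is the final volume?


P1V1/T1 = P2V2/T2
V2 = P1V1T2/(T1P2)
= 0.5×5.3×282/(389×0.7)
= 2.744 L

2.744 L


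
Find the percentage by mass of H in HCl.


M(HCl) = 1×1.008 + 1×35.45 = 36.458 g/mol
Mass of H = 1 × 1.008 = 1.008 g/mol
% H = 1.008/36.458 × 100 = 2.76%

2.76%


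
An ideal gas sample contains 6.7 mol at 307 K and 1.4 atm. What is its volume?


PV = nRT  (R = 0.08206 L·atm/(mol·K))
V = nRT/P = 6.7×0.08206×307/1.4
= 120.564 L

120.564 L


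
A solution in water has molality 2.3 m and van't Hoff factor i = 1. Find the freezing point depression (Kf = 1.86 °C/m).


ΔTf = Kf × m × i
= 1.86 × 2.3 × 1
= 4.278 °C

4.278 °C


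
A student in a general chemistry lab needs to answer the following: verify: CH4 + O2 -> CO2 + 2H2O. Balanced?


Equation: CH4 + O2 -> CO2 + 2H2O
Check atoms: C: 1=1, H: 4=4, O: 2≠4
Not balanced

No, not balanced


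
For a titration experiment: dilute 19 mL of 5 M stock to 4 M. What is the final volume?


C1V1 = C2V2
5 × 19 = 4 × V2
V2 = 95/4 = 23.75 mL

23.75 mL


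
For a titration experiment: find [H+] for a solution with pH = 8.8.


[H+] = 10^(-pH) = 10^(-8.8)
= 1.58×10^-9 M

1.58×10^-9 M


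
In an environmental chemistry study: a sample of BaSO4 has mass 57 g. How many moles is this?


M(BaSO4) = 233.4 g/mol
n = mass/M = 57/233.4 = 0.2442 mol

0.2442 mol


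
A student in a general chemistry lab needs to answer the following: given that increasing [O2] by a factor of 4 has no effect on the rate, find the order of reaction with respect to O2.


rate ∝ [O2]^n
rate ∝ [O2]^0
Order in O2: 0

0


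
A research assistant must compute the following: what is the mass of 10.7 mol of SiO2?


M(SiO2) = 60.09 g/mol
mass = n × M = 10.7 × 60.09 = 642.96 g

642.96 g


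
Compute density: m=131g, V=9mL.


ρ = mass/volume
= 131/9
= 14.556 g/mL

14.556 g/mL


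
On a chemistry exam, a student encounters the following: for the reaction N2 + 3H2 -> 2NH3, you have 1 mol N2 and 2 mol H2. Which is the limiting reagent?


Mole ratio available / coefficient:
  N2: 1/1 = 1.000
  H2: 2/3 = 0.667
Smaller ratio is limiting.

H2


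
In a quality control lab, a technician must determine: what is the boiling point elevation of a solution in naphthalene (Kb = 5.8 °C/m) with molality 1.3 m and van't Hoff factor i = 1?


ΔTb = Kb × m × i
= 5.8 × 1.3 × 1
= 7.54 °C

7.54 °C


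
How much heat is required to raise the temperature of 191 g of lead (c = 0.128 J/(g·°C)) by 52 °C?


q = mcΔT = 191 × 0.128 × 52
= 1271.30 J

1271.30 J


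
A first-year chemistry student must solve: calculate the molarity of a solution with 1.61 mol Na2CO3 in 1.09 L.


M = n/V = 1.61/1.09 = 1.477 mol/L

1.477 M


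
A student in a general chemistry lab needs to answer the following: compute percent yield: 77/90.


% yield = actual/theoretical × 100
= 77/90 × 100
= 85.56%

85.56%


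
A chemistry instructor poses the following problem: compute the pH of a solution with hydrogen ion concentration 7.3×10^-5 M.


pH = -log10([H+]) = -log10(7.3×10^-5)
= 5 - log10(7.3)
= 5 - 0.86
= 4.14

4.14


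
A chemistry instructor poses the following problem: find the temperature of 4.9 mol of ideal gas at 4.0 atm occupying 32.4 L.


PV = nRT  (R = 0.08206 L·atm/(mol·K))
T = PV/(nR) = 4.0×32.4/(4.9×0.08206)
= 129.60/0.402094
= 322.31 K

322.31 K


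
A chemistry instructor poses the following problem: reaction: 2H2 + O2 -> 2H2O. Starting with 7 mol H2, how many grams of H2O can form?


Mole ratio H2O:H2 = 2:2
n(H2O) = 7 × 2/2 = 7.000 mol
mass = 7.000 × 18.02 = 126.14 g

126.14 g


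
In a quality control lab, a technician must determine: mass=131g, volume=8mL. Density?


ρ = mass/volume
= 131/8
= 16.375 g/mL

16.375 g/mL


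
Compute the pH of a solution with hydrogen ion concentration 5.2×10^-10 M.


pH = -log10([H+]) = -log10(5.2×10^-10)
= 10 - log10(5.2)
= 10 - 0.72
= 9.28

9.28


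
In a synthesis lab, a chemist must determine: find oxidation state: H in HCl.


H is +1 with nonmetals
Oxidation number: +1

+1


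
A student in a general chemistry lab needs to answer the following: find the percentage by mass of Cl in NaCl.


M(NaCl) = 1×22.99 + 1×35.45 = 58.44 g/mol
Mass of Cl = 1 × 35.45 = 35.45 g/mol
% Cl = 35.45/58.44 × 100 = 60.66%

60.66%


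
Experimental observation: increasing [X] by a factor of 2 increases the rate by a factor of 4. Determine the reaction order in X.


rate ∝ [X]^n
2^n = 4 → n = 2
Order in X: 2

2


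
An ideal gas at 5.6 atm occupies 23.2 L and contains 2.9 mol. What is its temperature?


PV = nRT  (R = 0.08206 L·atm/(mol·K))
T = PV/(nR) = 5.6×23.2/(2.9×0.08206)
= 129.92/0.237974
= 545.94 K

545.94 K


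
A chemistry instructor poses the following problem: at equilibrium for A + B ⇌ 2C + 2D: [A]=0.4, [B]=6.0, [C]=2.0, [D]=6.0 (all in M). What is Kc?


Kc = [C]^2[D]^2/([A][B])
= (2.0^2 × 6.0^2)/(0.4^1 × 6.0^1)
= 144/2.4
= 60.00

60.00


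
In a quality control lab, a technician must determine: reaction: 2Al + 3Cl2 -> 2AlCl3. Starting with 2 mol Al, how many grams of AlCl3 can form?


Mole ratio AlCl3:Al = 2:2
n(AlCl3) = 2 × 2/2 = 2.000 mol
mass = 2.000 × 133.33 = 266.66 g

266.66 g


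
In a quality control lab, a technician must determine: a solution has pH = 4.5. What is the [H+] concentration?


[H+] = 10^(-pH) = 10^(-4.5)
= 3.16×10^-5 M

3.16×10^-5 M


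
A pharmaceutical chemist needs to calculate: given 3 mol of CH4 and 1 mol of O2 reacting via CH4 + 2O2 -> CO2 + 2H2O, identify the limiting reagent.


Mole ratio available / coefficient:
  CH4: 3/1 = 3.000
  O2: 1/2 = 0.500
Smaller ratio is limiting.

O2


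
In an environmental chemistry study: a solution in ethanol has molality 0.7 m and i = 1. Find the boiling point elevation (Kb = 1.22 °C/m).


ΔTb = Kb × m × i
= 1.22 × 0.7 × 1
= 0.854 °C

0.854 °C


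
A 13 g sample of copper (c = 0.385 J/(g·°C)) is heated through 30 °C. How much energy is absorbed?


q = mcΔT = 13 × 0.385 × 30
= 150.15 J

150.15 J


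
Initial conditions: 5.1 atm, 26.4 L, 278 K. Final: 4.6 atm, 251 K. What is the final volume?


P1V1/T1 = P2V2/T2
V2 = P1V1T2/(T1P2)
= 5.1×26.4×251/(278×4.6)
= 26.427 L

26.427 L


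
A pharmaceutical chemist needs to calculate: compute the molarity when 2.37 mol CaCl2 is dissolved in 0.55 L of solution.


M = n/V = 2.37/0.55 = 4.309 mol/L

4.309 M


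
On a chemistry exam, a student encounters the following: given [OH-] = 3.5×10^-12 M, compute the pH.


pOH = -log10([OH-]) = -log10(3.5×10^-12)
= 12 - log10(3.5) = 11.46
pH = 14 - pOH = 14 - 11.46 = 2.54

2.54


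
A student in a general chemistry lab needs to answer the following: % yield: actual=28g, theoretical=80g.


% yield = actual/theoretical × 100
= 28/80 × 100
= 35.0%

35.0%


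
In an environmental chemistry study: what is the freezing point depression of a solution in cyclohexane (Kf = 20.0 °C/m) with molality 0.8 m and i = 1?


ΔTf = Kf × m × i
= 20.0 × 0.8 × 1
= 16.0 °C

16.0 °C


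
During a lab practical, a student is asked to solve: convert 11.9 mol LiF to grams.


M(LiF) = 25.94 g/mol
mass = n × M = 11.9 × 25.94 = 308.69 g

308.69 g


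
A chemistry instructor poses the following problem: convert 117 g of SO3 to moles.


M(SO3) = 80.07 g/mol
n = mass/M = 117/80.07 = 1.4612 mol

1.4612 mol


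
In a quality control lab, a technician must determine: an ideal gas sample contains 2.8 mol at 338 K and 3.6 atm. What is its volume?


PV = nRT  (R = 0.08206 L·atm/(mol·K))
V = nRT/P = 2.8×0.08206×338/3.6
= 21.573 L

21.573 L


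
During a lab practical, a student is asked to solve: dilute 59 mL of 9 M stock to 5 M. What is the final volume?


C1V1 = C2V2
9 × 59 = 5 × V2
V2 = 531/5 = 106.2 mL

106.2 mL


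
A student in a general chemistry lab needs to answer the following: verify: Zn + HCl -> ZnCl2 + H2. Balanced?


Equation: Zn + HCl -> ZnCl2 + H2
Check atoms: Cl: 1≠2, H: 1≠2, Zn: 1=1
Not balanced

No, not balanced


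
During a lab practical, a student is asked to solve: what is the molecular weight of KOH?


M(KOH) = 1×39.1 + 1×16.0 + 1×1.008
= 39.1 + 16.0 + 1.01
= 56.11 g/mol

56.11 g/mol


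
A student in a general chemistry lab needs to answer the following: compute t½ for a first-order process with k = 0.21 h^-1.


t½ = ln2/k = 0.693147/(0.21 h^-1)
= 3.301 h

3.301 h


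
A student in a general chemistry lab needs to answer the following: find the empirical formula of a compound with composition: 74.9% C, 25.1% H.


Assume 100 g sample. Moles of each element:
  C: 74.9/12.01 = 6.236 mol
  H: 25.1/1.008 = 24.901 mol
Divide by smallest (6.236):
  C: 6.236/6.236 = 1.0
  H: 24.901/6.236 = 3.99
Empirical formula: CH4

CH4


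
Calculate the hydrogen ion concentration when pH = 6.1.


[H+] = 10^(-pH) = 10^(-6.1)
= 7.94×10^-7 M

7.94×10^-7 M


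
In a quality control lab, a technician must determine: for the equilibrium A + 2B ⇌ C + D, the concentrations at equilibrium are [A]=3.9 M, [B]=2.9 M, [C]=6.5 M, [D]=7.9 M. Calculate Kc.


Kc = [C][D]/([A][B]^2)
= (6.5^1 × 7.9^1)/(3.9^1 × 2.9^2)
= 51.35/32.799
= 1.566

1.566


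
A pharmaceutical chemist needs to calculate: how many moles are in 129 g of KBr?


M(KBr) = 119.0 g/mol
n = mass/M = 129/119.0 = 1.084 mol

1.084 mol


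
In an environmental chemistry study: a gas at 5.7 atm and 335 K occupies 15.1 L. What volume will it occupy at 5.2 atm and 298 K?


P1V1/T1 = P2V2/T2
V2 = P1V1T2/(T1P2)
= 5.7×15.1×298/(335×5.2)
= 14.724 L

14.724 L


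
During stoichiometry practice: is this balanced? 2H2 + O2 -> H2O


Equation: 2H2 + O2 -> H2O
Check atoms: H: 4≠2, O: 2≠1
Not balanced

No, not balanced


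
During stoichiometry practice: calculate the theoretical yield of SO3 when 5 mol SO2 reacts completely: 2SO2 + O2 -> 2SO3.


Mole ratio SO3:SO2 = 2:2
n(SO3) = 5 × 2/2 = 5.000 mol
mass = 5.000 × 80.07 = 400.35 g

400.35 g


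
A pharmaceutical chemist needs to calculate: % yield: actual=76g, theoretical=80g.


% yield = actual/theoretical × 100
= 76/80 × 100
= 95.0%

95.0%


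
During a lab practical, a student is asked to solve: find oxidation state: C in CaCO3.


(+2) + x + 3(-2) = 0, so x = +4
Oxidation number: +4

+4


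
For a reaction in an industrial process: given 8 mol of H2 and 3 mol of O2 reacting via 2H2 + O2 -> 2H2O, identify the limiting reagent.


Mole ratio available / coefficient:
  H2: 8/2 = 4.000
  O2: 3/1 = 3.000
Smaller ratio is limiting.

O2


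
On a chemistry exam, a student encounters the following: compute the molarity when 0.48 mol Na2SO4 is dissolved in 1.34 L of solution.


M = n/V = 0.48/1.34 = 0.358 mol/L

0.358 M


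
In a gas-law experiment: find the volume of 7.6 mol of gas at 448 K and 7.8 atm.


PV = nRT  (R = 0.08206 L·atm/(mol·K))
V = nRT/P = 7.6×0.08206×448/7.8
= 35.82 L

35.82 L


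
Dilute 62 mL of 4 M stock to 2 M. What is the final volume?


C1V1 = C2V2
4 × 62 = 2 × V2
V2 = 248/2 = 124.0 mL

124.0 mL


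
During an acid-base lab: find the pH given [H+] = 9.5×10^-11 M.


pH = -log10([H+]) = -log10(9.5×10^-11)
= 11 - log10(9.5)
= 11 - 0.98
= 10.02

10.02


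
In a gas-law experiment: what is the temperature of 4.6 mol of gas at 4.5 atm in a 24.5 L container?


PV = nRT  (R = 0.08206 L·atm/(mol·K))
T = PV/(nR) = 4.5×24.5/(4.6×0.08206)
= 110.25/0.377476
= 292.07 K

292.07 K


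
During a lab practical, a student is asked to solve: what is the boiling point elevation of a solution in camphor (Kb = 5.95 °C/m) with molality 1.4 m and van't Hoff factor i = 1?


ΔTb = Kb × m × i
= 5.95 × 1.4 × 1
= 8.33 °C

8.33 °C


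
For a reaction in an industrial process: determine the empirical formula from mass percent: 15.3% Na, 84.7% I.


Assume 100 g sample. Moles of each element:
  Na: 15.3/22.99 = 0.666 mol
  I: 84.7/126.9 = 0.667 mol
Divide by smallest (0.666):
  Na: 0.666/0.666 = 1.0
  I: 0.667/0.666 = 1.0
Empirical formula: NaI

NaI


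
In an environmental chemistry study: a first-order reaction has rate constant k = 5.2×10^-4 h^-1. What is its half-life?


t½ = ln2/k = 0.693147/(5.2×10^-4 h^-1)
= 1333 h

1333 h


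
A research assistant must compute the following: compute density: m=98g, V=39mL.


ρ = mass/volume
= 98/39
= 2.513 g/mL

2.513 g/mL


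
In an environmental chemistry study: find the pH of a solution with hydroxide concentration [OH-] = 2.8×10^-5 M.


pOH = -log10([OH-]) = -log10(2.8×10^-5)
= 5 - log10(2.8) = 4.55
pH = 14 - pOH = 14 - 4.55 = 9.45

9.45


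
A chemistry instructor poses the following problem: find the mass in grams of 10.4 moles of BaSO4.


M(BaSO4) = 233.4 g/mol
mass = n × M = 10.4 × 233.4 = 2427.36 g

2427.36 g


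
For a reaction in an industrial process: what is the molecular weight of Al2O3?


M(Al2O3) = 2×26.98 + 3×16.0
= 53.96 + 48.0
= 101.96 g/mol

101.96 g/mol


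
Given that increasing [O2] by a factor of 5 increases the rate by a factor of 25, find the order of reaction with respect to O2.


rate ∝ [O2]^n
5^n = 25 → n = 2
Order in O2: 2

2


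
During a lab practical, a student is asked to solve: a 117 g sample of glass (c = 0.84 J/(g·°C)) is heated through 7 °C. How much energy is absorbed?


q = mcΔT = 117 × 0.84 × 7
= 687.96 J

687.96 J


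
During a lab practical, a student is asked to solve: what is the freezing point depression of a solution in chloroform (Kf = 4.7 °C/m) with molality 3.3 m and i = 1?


ΔTf = Kf × m × i
= 4.7 × 3.3 × 1
= 15.51 °C

15.51 °C


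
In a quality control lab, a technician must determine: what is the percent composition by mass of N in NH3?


M(NH3) = 1×14.01 + 3×1.008 = 17.034 g/mol
Mass of N = 1 × 14.01 = 14.01 g/mol
% N = 14.01/17.034 × 100 = 82.25%

82.25%


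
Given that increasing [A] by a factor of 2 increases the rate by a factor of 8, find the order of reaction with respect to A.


rate ∝ [A]^n
2^n = 8 → n = 3
Order in A: 3

3


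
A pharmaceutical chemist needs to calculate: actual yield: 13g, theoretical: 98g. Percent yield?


% yield = actual/theoretical × 100
= 13/98 × 100
= 13.27%

13.27%


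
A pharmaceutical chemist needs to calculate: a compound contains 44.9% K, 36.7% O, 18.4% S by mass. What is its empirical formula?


Assume 100 g sample. Moles of each element:
  K: 44.9/39.1 = 1.148 mol
  O: 36.7/16.0 = 2.294 mol
  S: 18.4/32.07 = 0.574 mol
Divide by smallest (0.574):
  K: 1.148/0.574 = 2.0
  O: 2.294/0.574 = 4.0
  S: 0.574/0.574 = 1.0
Empirical formula: K2SO4

K2SO4


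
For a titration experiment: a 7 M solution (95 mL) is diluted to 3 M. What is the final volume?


C1V1 = C2V2
7 × 95 = 3 × V2
V2 = 665/3 = 221.67 mL

221.67 mL


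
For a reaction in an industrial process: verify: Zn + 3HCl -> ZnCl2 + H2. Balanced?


Equation: Zn + 3HCl -> ZnCl2 + H2
Check atoms: Cl: 3≠2, H: 3≠2, Zn: 1=1
Not balanced

No, not balanced


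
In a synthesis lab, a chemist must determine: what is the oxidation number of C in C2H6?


2x + 6(+1) = 0, so x = -3
Oxidation number: -3

-3


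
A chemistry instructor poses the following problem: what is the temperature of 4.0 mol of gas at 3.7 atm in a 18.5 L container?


PV = nRT  (R = 0.08206 L·atm/(mol·K))
T = PV/(nR) = 3.7×18.5/(4.0×0.08206)
= 68.45/0.328240
= 208.54 K

208.54 K


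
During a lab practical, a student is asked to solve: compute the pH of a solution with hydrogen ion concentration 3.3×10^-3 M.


pH = -log10([H+]) = -log10(3.3×10^-3)
= 3 - log10(3.3)
= 3 - 0.52
= 2.48

2.48


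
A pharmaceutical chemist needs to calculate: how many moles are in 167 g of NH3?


M(NH3) = 17.03 g/mol
n = mass/M = 167/17.03 = 9.8062 mol

9.8062 mol


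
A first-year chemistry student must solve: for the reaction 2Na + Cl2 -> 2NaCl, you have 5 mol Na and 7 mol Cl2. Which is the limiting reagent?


Mole ratio available / coefficient:
  Na: 5/2 = 2.500
  Cl2: 7/1 = 7.000
Smaller ratio is limiting.

Na


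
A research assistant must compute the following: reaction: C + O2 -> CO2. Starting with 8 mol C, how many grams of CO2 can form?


Mole ratio CO2:C = 1:1
n(CO2) = 8 × 1/1 = 8.000 mol
mass = 8.000 × 44.01 = 352.08 g

352.08 g


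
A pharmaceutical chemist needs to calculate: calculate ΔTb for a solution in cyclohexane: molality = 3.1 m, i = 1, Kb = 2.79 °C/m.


ΔTb = Kb × m × i
= 2.79 × 3.1 × 1
= 8.649 °C

8.649 °C


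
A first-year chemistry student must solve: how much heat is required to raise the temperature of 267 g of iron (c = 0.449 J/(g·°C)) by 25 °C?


q = mcΔT = 267 × 0.449 × 25
= 2997.08 J

2997.08 J


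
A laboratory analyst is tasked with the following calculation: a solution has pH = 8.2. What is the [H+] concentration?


[H+] = 10^(-pH) = 10^(-8.2)
= 6.31×10^-9 M

6.31×10^-9 M


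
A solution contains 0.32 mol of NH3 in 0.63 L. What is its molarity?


M = n/V = 0.32/0.63 = 0.508 mol/L

0.508 M


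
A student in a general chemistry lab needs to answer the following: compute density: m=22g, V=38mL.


ρ = mass/volume
= 22/38
= 0.579 g/mL

0.579 g/mL


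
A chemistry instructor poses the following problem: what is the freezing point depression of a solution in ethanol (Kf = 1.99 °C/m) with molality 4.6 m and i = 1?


ΔTf = Kf × m × i
= 1.99 × 4.6 × 1
= 9.154 °C

9.154 °C


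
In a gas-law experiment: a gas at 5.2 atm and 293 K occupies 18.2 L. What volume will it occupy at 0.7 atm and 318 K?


P1V1/T1 = P2V2/T2
V2 = P1V1T2/(T1P2)
= 5.2×18.2×318/(293×0.7)
= 146.736 L

146.736 L


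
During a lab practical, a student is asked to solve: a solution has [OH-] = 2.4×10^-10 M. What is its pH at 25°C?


pOH = -log10([OH-]) = -log10(2.4×10^-10)
= 10 - log10(2.4) = 9.62
pH = 14 - pOH = 14 - 9.62 = 4.38

4.38


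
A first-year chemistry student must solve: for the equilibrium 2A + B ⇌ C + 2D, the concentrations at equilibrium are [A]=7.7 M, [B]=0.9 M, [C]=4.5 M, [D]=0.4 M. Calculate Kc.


Kc = [C][D]^2/([A]^2[B])
= (4.5^1 × 0.4^2)/(7.7^2 × 0.9^1)
= 0.72/53.361
= 0.01349

0.01349


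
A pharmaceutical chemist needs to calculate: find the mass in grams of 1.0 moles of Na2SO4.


M(Na2SO4) = 142.05 g/mol
mass = n × M = 1.0 × 142.05 = 142.05 g

142.05 g


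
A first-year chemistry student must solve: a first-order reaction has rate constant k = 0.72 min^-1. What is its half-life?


t½ = ln2/k = 0.693147/(0.72 min^-1)
= 0.9627 min

0.9627 min


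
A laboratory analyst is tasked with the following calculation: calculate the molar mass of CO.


M(CO) = 1×12.01 + 1×16.0
= 12.01 + 16.0
= 28.01 g/mol

28.01 g/mol


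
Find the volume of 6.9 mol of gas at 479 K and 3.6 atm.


PV = nRT  (R = 0.08206 L·atm/(mol·K))
V = nRT/P = 6.9×0.08206×479/3.6
= 75.338 L

75.338 L


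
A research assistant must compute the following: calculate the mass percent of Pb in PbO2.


M(PbO2) = 1×207.2 + 2×16.0 = 239.20 g/mol
Mass of Pb = 1 × 207.2 = 207.20 g/mol
% Pb = 207.20/239.20 × 100 = 86.62%

86.62%


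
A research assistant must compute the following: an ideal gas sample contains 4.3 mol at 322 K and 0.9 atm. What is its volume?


PV = nRT  (R = 0.08206 L·atm/(mol·K))
V = nRT/P = 4.3×0.08206×322/0.9
= 126.245 L

126.245 L


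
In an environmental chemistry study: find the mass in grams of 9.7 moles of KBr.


M(KBr) = 119.0 g/mol
mass = n × M = 9.7 × 119.0 = 1154.30 g

1154.30 g


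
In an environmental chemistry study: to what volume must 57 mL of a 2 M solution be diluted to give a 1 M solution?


C1V1 = C2V2
2 × 57 = 1 × V2
V2 = 114/1 = 114.0 mL

114.0 mL


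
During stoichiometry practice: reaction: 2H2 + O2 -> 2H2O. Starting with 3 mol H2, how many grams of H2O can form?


Mole ratio H2O:H2 = 2:2
n(H2O) = 3 × 2/2 = 3.000 mol
mass = 3.000 × 18.02 = 54.06 g

54.06 g


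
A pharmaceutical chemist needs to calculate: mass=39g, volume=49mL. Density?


ρ = mass/volume
= 39/49
= 0.796 g/mL

0.796 g/mL


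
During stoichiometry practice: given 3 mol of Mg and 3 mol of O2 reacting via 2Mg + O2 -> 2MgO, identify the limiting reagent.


Mole ratio available / coefficient:
  Mg: 3/2 = 1.500
  O2: 3/1 = 3.000
Smaller ratio is limiting.

Mg


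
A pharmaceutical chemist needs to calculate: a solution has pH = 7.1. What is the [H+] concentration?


[H+] = 10^(-pH) = 10^(-7.1)
= 7.94×10^-8 M

7.94×10^-8 M


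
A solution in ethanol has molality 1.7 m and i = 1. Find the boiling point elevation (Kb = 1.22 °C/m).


ΔTb = Kb × m × i
= 1.22 × 1.7 × 1
= 2.074 °C

2.074 °C


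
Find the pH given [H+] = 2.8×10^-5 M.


pH = -log10([H+]) = -log10(2.8×10^-5)
= 5 - log10(2.8)
= 5 - 0.45
= 4.55

4.55


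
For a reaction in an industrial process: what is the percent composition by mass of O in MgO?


M(MgO) = 1×24.31 + 1×16.0 = 40.31 g/mol
Mass of O = 1 × 16.0 = 16.00 g/mol
% O = 16.00/40.31 × 100 = 39.69%

39.69%


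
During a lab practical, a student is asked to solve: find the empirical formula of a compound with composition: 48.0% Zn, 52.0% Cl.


Assume 100 g sample. Moles of each element:
  Zn: 48.0/65.38 = 0.734 mol
  Cl: 52.0/35.45 = 1.467 mol
Divide by smallest (0.734):
  Zn: 0.734/0.734 = 1.0
  Cl: 1.467/0.734 = 2.0
Empirical formula: ZnCl2

ZnCl2


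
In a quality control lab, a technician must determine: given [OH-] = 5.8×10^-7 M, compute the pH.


pOH = -log10([OH-]) = -log10(5.8×10^-7)
= 7 - log10(5.8) = 6.24
pH = 14 - pOH = 14 - 6.24 = 7.76

7.76


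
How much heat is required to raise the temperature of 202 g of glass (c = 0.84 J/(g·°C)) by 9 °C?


q = mcΔT = 202 × 0.84 × 9
= 1527.12 J

1527.12 J


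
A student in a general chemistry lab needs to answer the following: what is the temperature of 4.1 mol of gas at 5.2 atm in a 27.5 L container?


PV = nRT  (R = 0.08206 L·atm/(mol·K))
T = PV/(nR) = 5.2×27.5/(4.1×0.08206)
= 143.00/0.336446
= 425.03 K

425.03 K


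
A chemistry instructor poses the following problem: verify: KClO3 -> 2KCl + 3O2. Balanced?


Equation: KClO3 -> 2KCl + 3O2
Check atoms: Cl: 1≠2, K: 1≠2, O: 3≠6
Not balanced

No, not balanced


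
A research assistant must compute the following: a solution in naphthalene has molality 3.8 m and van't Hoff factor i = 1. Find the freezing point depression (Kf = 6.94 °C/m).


ΔTf = Kf × m × i
= 6.94 × 3.8 × 1
= 26.372 °C

26.372 °C


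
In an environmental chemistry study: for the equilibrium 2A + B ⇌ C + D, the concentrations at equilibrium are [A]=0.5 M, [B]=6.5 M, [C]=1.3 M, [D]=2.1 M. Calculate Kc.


Kc = [C][D]/([A]^2[B])
= (1.3^1 × 2.1^1)/(0.5^2 × 6.5^1)
= 2.73/1.625
= 1.680

1.680


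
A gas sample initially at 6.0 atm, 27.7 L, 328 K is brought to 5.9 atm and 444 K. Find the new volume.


P1V1/T1 = P2V2/T2
V2 = P1V1T2/(T1P2)
= 6.0×27.7×444/(328×5.9)
= 38.132 L

38.132 L


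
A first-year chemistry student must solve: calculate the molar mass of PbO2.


M(PbO2) = 1×207.2 + 2×16.0
= 207.2 + 32.0
= 239.2 g/mol

239.2 g/mol


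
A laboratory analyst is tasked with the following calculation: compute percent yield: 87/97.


% yield = actual/theoretical × 100
= 87/97 × 100
= 89.69%

89.69%


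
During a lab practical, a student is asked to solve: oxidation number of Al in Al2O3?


Al is +3
Oxidation number: +3

+3


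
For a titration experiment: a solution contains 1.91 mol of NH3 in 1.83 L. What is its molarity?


M = n/V = 1.91/1.83 = 1.044 mol/L

1.044 M


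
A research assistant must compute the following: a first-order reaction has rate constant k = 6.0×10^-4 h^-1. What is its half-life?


t½ = ln2/k = 0.693147/(6.0×10^-4 h^-1)
= 1155 h

1155 h


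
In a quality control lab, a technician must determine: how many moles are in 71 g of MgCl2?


M(MgCl2) = 95.21 g/mol
n = mass/M = 71/95.21 = 0.7457 mol

0.7457 mol


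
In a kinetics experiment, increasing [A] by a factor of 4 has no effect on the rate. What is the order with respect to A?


rate ∝ [A]^n
rate ∝ [A]^0
Order in A: 0

0


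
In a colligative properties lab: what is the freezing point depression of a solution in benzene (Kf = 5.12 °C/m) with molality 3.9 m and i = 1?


ΔTf = Kf × m × i
= 5.12 × 3.9 × 1
= 19.968 °C

19.968 °C


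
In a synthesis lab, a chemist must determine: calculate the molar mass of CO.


M(CO) = 1×12.01 + 1×16.0
= 12.01 + 16.0
= 28.01 g/mol

28.01 g/mol


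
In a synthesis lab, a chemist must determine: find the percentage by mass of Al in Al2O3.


M(Al2O3) = 2×26.98 + 3×16.0 = 101.96 g/mol
Mass of Al = 2 × 26.98 = 53.96 g/mol
% Al = 53.96/101.96 × 100 = 52.92%

52.92%


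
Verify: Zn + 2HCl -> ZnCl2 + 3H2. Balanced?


Equation: Zn + 2HCl -> ZnCl2 + 3H2
Check atoms: Cl: 2=2, H: 2≠6, Zn: 1=1
Not balanced

No, not balanced


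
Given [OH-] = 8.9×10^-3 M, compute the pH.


pOH = -log10([OH-]) = -log10(8.9×10^-3)
= 3 - log10(8.9) = 2.05
pH = 14 - pOH = 14 - 2.05 = 11.95

11.95


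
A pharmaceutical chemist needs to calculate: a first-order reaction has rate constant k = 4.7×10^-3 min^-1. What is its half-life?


t½ = ln2/k = 0.693147/(4.7×10^-3 min^-1)
= 147.5 min

147.5 min


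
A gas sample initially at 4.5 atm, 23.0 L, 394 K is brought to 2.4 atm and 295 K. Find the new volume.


P1V1/T1 = P2V2/T2
V2 = P1V1T2/(T1P2)
= 4.5×23.0×295/(394×2.4)
= 32.289 L

32.289 L


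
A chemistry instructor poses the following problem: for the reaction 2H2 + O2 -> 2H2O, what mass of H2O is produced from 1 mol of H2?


Mole ratio H2O:H2 = 2:2
n(H2O) = 1 × 2/2 = 1.000 mol
mass = 1.000 × 18.02 = 18.02 g

18.02 g


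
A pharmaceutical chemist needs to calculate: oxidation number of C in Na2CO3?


2(+1) + x + 3(-2) = 0, so x = +4
Oxidation number: +4

+4


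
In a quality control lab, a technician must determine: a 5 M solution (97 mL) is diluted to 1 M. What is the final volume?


C1V1 = C2V2
5 × 97 = 1 × V2
V2 = 485/1 = 485.0 mL

485.0 mL


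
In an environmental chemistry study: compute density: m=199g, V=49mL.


ρ = mass/volume
= 199/49
= 4.061 g/mL

4.061 g/mL


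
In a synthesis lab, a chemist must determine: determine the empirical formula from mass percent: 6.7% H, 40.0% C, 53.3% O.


Assume 100 g sample. Moles of each element:
  H: 6.7/1.008 = 6.647 mol
  C: 40.0/12.01 = 3.331 mol
  O: 53.3/16.0 = 3.331 mol
Divide by smallest (3.331):
  H: 6.647/3.331 = 2.0
  C: 3.331/3.331 = 1.0
  O: 3.331/3.331 = 1.0
Empirical formula: CH2O

CH2O


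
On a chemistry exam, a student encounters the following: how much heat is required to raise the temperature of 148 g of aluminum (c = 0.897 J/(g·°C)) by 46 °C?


q = mcΔT = 148 × 0.897 × 46
= 6106.78 J

6106.78 J


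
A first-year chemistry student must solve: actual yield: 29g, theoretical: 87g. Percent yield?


% yield = actual/theoretical × 100
= 29/87 × 100
= 33.33%

33.33%


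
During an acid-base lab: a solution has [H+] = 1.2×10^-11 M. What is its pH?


pH = -log10([H+]) = -log10(1.2×10^-11)
= 11 - log10(1.2)
= 11 - 0.08
= 10.92

10.92


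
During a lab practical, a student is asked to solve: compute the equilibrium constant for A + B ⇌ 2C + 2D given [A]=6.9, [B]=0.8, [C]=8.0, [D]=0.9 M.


Kc = [C]^2[D]^2/([A][B])
= (8.0^2 × 0.9^2)/(6.9^1 × 0.8^1)
= 51.84/5.52
= 9.391

9.391


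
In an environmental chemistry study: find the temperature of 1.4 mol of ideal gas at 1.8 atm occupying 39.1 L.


PV = nRT  (R = 0.08206 L·atm/(mol·K))
T = PV/(nR) = 1.8×39.1/(1.4×0.08206)
= 70.38/0.114884
= 612.62 K

612.62 K


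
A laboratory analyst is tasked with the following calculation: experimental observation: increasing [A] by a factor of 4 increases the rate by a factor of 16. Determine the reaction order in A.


rate ∝ [A]^n
4^n = 16 → n = 2
Order in A: 2

2
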